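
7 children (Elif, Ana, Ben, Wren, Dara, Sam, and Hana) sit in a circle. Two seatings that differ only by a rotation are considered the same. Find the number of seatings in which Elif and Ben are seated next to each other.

Treat {Elif, Ben} as one unit (2 internal orders) and seat the resulting 6 units around the table: (5)! circular arrangements.
So 2 × (5)! = 2 × 120 = 240.

240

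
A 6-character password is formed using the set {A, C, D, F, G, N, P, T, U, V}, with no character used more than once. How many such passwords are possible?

151200

This is a permutation of 6 out of 10: P(10,6) = 10!/4!.
10 × 9 × 8 × 7 × 6 × 5 = 151200.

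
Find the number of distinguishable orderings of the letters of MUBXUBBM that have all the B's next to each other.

180

Treat the 3 copies of B as a single block. The multiset to arrange is then {BBB, M, M, U, U, X}, 6 items in all.
That gives (6)!/(2!·2!) = 180 arrangements.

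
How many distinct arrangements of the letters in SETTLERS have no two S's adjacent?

There are 8!/(2!·2!·2!) = 5040 arrangements of SETTLERS in total.
If the two S's are adjacent, glue them into one block, leaving 7 items to arrange: (7)!/(2!·2!) = 1260 ways.
Hence 5040 − 1260 = 3780.

3780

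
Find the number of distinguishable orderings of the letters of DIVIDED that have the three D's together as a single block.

Treat the 3 copies of D as a single block. The multiset to arrange is then {DDD, E, I, I, V}, 5 items in all.
That gives (5)!/(2!) = 60 arrangements.

60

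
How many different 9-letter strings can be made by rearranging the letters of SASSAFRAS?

Letter multiplicities in SASSAFRAS: A×3, F×1, R×1, S×4.
So there are 9! / (4!·3!) = 2520 distinguishable arrangements.

2520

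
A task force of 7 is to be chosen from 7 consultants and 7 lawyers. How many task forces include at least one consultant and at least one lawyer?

3430

With no constraint there are C(14,7) = 3432 possible selections.
Selections missing a whole group: no consultants → C(7,7) = 1; no lawyers → C(7,7) = 1.
Both groups omitted at once is impossible, so 3432 − 2 = 3430.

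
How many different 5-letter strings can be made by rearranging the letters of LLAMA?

30

Letter multiplicities in LLAMA: A×2, L×2, M×1.
The number of distinct arrangements is 5!/(2!·2!) = 120/4 = 30.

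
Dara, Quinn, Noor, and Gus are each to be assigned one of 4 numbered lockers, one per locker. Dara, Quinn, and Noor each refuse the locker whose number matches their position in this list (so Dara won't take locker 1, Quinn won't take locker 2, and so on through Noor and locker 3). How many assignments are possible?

Let Aᵢ (for i ∈ {1, 2, 3}) be the placements that put person i in their forbidden locker. Any j of these fix j positions, leaving (4−j)! ways to fill the rest, and there are C(3,j) ways to pick which j.
By inclusion–exclusion, the number of valid placements is Σ_{j=0}^{3} (−1)^j C(3,j)·(4−j)!.
Computing: 24 − 18 + 6 − 1 = 11.

11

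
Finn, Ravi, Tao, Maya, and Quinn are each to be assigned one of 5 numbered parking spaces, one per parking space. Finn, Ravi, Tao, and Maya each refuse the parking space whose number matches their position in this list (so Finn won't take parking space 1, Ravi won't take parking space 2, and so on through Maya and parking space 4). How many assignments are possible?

Let Aᵢ (for 1 ≤ i ≤ 4) be the placements that put person i in their forbidden parking space. Any j of these fix j positions, leaving (5−j)! ways to fill the rest, and there are C(4,j) ways to pick which j.
By inclusion–exclusion, the number of valid placements is Σ_{j=0}^{4} (−1)^j C(4,j)·(5−j)!.
Computing: 120 − 96 + 36 − 8 + 1 = 53.

53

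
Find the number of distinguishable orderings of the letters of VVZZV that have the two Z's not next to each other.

Total arrangements of VVZZV: 5!/(3!·2!) = 10.
Arrangements with the Z's together: treat ZZ as one letter, giving (4)!/(3!) = 4.
Hence 10 − 4 = 6.

6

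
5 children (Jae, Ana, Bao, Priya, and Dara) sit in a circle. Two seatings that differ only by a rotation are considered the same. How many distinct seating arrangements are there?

24

Around a circle, 5 distinct people have 5!/5 = (4)! = 24 rotationally distinct seatings.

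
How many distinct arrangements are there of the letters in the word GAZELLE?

1260

GAZELLE has 7 letters with E appearing twice and L appearing twice.
The number of distinct arrangements is 7!/(2!·2!) = 5040/4 = 1260.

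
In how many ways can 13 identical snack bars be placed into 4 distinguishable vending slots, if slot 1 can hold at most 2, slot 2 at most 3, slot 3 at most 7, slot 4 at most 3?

Without the upper bounds there are C(16,3) = 560 ways to split 13 among 4 vending slots.
Subtract solutions that violate a single cap (substitute x_i' = x_i − (cap_i+1)): x_1 ≥ 3 gives C(13,3) = 286; x_2 ≥ 4 gives C(12,3) = 220; x_3 ≥ 8 gives C(8,3) = 56; x_4 ≥ 4 gives C(12,3) = 220. Together 782.
Add back pairs where two caps are both exceeded: 84 + 10 + 84 + 4 + 56 + 4 = 242.
Subtract triples: 0 + 10 + 0 + 0 = 10.
By inclusion–exclusion the count is 560 − 782 + 242 − 10 = 10.

10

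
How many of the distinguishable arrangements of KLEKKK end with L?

5

Fix L in the last position and arrange the remaining 5 letters.
Those 5 letters have K appearing 4 times, giving (5)!/(4!) = 5.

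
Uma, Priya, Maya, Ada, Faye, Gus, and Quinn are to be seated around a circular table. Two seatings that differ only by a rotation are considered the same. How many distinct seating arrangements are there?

720

Around a circle, 7 distinct people have 7!/7 = (6)! = 720 rotationally distinct seatings.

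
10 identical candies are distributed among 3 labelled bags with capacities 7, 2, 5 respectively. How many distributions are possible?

Ignoring the caps, the number of non-negative solutions to x_1+…+x_3 = 10 is C(12,2) = 66.
Subtract solutions that violate a single cap (substitute x_i' = x_i − (cap_i+1)): x_1 ≥ 8 gives C(4,2) = 6; x_2 ≥ 3 gives C(9,2) = 36; x_3 ≥ 6 gives C(6,2) = 15. Together 57.
Add back pairs where two caps are both exceeded: 0 + 0 + 3 = 3.
By inclusion–exclusion the count is 66 − 57 + 3 = 12.

12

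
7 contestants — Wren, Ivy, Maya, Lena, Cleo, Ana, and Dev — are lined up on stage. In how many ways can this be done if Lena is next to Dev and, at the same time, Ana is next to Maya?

Treat {Lena,Dev} as one block (2 orders) and {Ana,Maya} as another (2 orders).
That leaves 5 units to arrange: 2 × 2 × 5! = 4 × 120 = 480.

480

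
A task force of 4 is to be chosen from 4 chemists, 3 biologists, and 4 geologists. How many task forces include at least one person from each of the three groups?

Unrestricted: C(11,4) = 330 ways to pick any 4 of the 11.
Subtract selections that omit an entire group: no chemists → C(7,4) = 35; no biologists → C(8,4) = 70; no geologists → C(7,4) = 35.
Add back selections omitting two groups (i.e. drawn from a single group): C(4,4) + C(3,4) + C(4,4) = 2.
By inclusion–exclusion: 330 − 140 + 2 = 192.

192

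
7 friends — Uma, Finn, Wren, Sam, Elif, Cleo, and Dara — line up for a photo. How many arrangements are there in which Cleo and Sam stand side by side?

1440

Place the 5 others and the Cleo-Sam pair as 6 objects in a line; the pair has 2 internal arrangements.
That gives 2 × 6! = 2 × 720 = 1440.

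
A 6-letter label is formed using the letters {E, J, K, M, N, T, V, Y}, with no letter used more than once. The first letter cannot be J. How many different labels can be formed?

17640

The first letter has 8−1 = 7 choices (anything except J).
The remaining 5 letters are filled from the other 7 symbols without repetition: 7 × 6 × 5 × 4 × 3 = 2520.
Total: 7 × 2520 = 17640.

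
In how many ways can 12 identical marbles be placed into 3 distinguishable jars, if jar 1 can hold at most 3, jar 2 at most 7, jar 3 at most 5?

By stars and bars, unrestricted non-negative solutions to x_1+…+x_3 = 12 number C(12+2,2) = 91.
Subtract solutions that violate a single cap (substitute x_i' = x_i − (cap_i+1)): x_1 ≥ 4 gives C(10,2) = 45; x_2 ≥ 8 gives C(6,2) = 15; x_3 ≥ 6 gives C(8,2) = 28. Together 88.
Add back pairs where two caps are both exceeded: 1 + 6 + 0 = 7.
By inclusion–exclusion the count is 91 − 88 + 7 = 10.

10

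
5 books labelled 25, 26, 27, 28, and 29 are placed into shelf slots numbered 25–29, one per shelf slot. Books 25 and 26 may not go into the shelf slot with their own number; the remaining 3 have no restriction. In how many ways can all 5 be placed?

78

Let Aᵢ (for i ∈ {25, 26}) be the placements that put book i in its forbidden shelf slot. Any j of these fix j positions, leaving (5−j)! ways to fill the rest, and there are C(2,j) ways to pick which j.
By inclusion–exclusion, the number of valid placements is Σ_{j=0}^{2} (−1)^j C(2,j)·(5−j)!.
Computing: 120 − 48 + 6 = 78.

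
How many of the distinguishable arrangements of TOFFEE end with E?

60

Fix E in the last position and arrange the remaining 5 letters.
Those 5 letters have F appearing twice, giving (5)!/(2!) = 60.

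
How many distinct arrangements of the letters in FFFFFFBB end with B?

Fix B in the last position and arrange the remaining 7 letters.
Those 7 letters have F appearing 6 times, giving (7)!/(6!) = 7.

7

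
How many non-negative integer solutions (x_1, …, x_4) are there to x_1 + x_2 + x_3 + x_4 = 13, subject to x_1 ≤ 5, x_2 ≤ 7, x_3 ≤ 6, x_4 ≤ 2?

80

Without the upper bounds there are C(16,3) = 560 ways to split 13 among 4 variables.
Subtract solutions that violate a single cap (substitute x_i' = x_i − (cap_i+1)): x_1 ≥ 6 gives C(10,3) = 120; x_2 ≥ 8 gives C(8,3) = 56; x_3 ≥ 7 gives C(9,3) = 84; x_4 ≥ 3 gives C(13,3) = 286. Together 546.
Add back pairs where two caps are both exceeded: 0 + 1 + 35 + 0 + 10 + 20 = 66.
By inclusion–exclusion the count is 560 − 546 + 66 = 80.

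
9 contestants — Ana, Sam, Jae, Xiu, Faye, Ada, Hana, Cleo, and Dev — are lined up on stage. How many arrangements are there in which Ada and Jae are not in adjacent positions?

Of the 9! = 362880 arrangements, those with Ada and Jae adjacent number 2 × 8! = 80640 (treat the pair as a block with 2 internal orders).
Complementary counting: 362880 − 80640 = 282240.

282240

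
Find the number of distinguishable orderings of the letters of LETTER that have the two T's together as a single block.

Treat the 2 copies of T as a single block. The multiset to arrange is then {TT, E, E, L, R}, 5 items in all.
That gives (5)!/(2!) = 60 arrangements.

60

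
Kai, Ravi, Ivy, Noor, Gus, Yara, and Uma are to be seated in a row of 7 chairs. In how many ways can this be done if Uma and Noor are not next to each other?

Of the 7! = 5040 arrangements, those with Uma and Noor adjacent number 2 × 6! = 1440 (treat the pair as a block with 2 internal orders).
Complementary counting: 5040 − 1440 = 3600.

3600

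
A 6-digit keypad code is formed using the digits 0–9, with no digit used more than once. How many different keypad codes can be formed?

Choose and order 6 of the 10 symbols: the first digit has 10 options, the next 9, and so on down to 5.
10 × 9 × 8 × 7 × 6 × 5 = 151200.

151200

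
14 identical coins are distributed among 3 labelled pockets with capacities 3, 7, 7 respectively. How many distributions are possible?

By stars and bars, unrestricted non-negative solutions to x_1+…+x_3 = 14 number C(14+2,2) = 120.
Subtract solutions that violate a single cap (substitute x_i' = x_i − (cap_i+1)): x_1 ≥ 4 gives C(12,2) = 66; x_2 ≥ 8 gives C(8,2) = 28; x_3 ≥ 8 gives C(8,2) = 28. Together 122.
Add back pairs where two caps are both exceeded: 6 + 6 + 0 = 12.
By inclusion–exclusion the count is 120 − 122 + 12 = 10.

10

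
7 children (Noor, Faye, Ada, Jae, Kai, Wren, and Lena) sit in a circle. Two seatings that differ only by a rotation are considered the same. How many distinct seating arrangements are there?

720

Around a circle, 7 distinct people have 7!/7 = (6)! = 720 rotationally distinct seatings.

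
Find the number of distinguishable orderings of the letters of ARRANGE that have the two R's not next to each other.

Total arrangements of ARRANGE: 7!/(2!·2!) = 1260.
Arrangements with the R's together: treat RR as one letter, giving (6)!/(2!) = 360.
Subtracting, 1260 − 360 = 900 arrangements keep the R's apart.

900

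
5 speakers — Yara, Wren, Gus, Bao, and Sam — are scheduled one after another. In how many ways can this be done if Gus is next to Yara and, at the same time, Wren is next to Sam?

24

Treat {Gus,Yara} as one block (2 orders) and {Wren,Sam} as another (2 orders).
That leaves 3 units to arrange: 2 × 2 × 3! = 4 × 6 = 24.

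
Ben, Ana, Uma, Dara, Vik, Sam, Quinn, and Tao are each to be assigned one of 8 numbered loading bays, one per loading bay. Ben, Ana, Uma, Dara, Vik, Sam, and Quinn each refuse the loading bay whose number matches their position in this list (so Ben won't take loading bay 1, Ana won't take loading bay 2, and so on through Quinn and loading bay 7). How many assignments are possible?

Let Aᵢ (for 1 ≤ i ≤ 7) be the placements that put person i in their forbidden loading bay. Any j of these fix j positions, leaving (8−j)! ways to fill the rest, and there are C(7,j) ways to pick which j.
By inclusion–exclusion, the number of valid placements is Σ_{j=0}^{7} (−1)^j C(7,j)·(8−j)!.
Computing: 40320 − 35280 + 15120 − 4200 + 840 − 126 + 14 − 1 = 16687.

16687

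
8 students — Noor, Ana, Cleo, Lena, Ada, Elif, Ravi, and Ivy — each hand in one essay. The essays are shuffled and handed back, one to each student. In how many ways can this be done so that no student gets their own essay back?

Count assignments avoiding every fixed point. For any j of the 8 students fixed to their own essay, the other 8−j can be arranged in (8−j)! ways.
By inclusion–exclusion this is Σ_{j=0}^{8} (−1)^j C(8,j)·(8−j)!.
Computing: 40320 − 40320 + 20160 − 6720 + 1680 − 336 + 56 − 8 + 1 = 14833.

14833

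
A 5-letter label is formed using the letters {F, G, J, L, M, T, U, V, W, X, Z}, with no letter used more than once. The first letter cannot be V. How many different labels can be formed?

50400

The first letter has 11−1 = 10 choices (anything except V).
The remaining 4 letters are filled from the other 10 symbols without repetition: 10 × 9 × 8 × 7 = 5040.
Total: 10 × 5040 = 50400.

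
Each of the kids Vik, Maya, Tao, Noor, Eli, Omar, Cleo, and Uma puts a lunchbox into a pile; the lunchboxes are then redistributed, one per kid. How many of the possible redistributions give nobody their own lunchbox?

Count assignments avoiding every fixed point. For any j of the 8 kids fixed to their own lunchbox, the other 8−j can be arranged in (8−j)! ways.
By inclusion–exclusion this is Σ_{j=0}^{8} (−1)^j C(8,j)·(8−j)!.
Computing: 40320 − 40320 + 20160 − 6720 + 1680 − 336 + 56 − 8 + 1 = 14833.

14833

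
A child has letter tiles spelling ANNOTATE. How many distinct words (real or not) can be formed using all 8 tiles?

5040

ANNOTATE has 8 letters with A appearing twice, N appearing twice, and T appearing twice.
So there are 8! / (2!·2!·2!) = 5040 distinguishable arrangements.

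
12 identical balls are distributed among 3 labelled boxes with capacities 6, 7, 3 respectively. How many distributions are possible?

14

By stars and bars, unrestricted non-negative solutions to x_1+…+x_3 = 12 number C(12+2,2) = 91.
Subtract solutions that violate a single cap (substitute x_i' = x_i − (cap_i+1)): x_1 ≥ 7 gives C(7,2) = 21; x_2 ≥ 8 gives C(6,2) = 15; x_3 ≥ 4 gives C(10,2) = 45. Together 81.
Add back pairs where two caps are both exceeded: 0 + 3 + 1 = 4.
By inclusion–exclusion the count is 91 − 81 + 4 = 14.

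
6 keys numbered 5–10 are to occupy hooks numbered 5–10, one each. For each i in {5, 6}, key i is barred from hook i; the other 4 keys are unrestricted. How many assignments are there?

504

Let Aᵢ (for i ∈ {5, 6}) be the placements that put key i in its forbidden hook. Any j of these fix j positions, leaving (6−j)! ways to fill the rest, and there are C(2,j) ways to pick which j.
By inclusion–exclusion, the number of valid placements is Σ_{j=0}^{2} (−1)^j C(2,j)·(6−j)!.
Computing: 720 − 240 + 24 = 504.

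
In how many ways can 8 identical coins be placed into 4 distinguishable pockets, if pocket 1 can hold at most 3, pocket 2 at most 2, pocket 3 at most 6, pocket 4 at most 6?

70

Ignoring the caps, the number of non-negative solutions to x_1+…+x_4 = 8 is C(11,3) = 165.
Subtract solutions that violate a single cap (substitute x_i' = x_i − (cap_i+1)): x_1 ≥ 4 gives C(7,3) = 35; x_2 ≥ 3 gives C(8,3) = 56; x_3 ≥ 7 gives C(4,3) = 4; x_4 ≥ 7 gives C(4,3) = 4. Together 99.
Add back pairs where two caps are both exceeded: 4 + 0 + 0 + 0 + 0 + 0 = 4.
By inclusion–exclusion the count is 165 − 99 + 4 = 70.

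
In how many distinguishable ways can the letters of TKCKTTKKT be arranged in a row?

630

Letter multiplicities in TKCKTTKKT: C×1, K×4, T×4.
The number of distinct arrangements is 9!/(4!·4!) = 362880/576 = 630.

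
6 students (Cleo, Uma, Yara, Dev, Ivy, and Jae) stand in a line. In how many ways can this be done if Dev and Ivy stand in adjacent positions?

Treat {Dev, Ivy} as a single unit. There are 5 units to order, and the pair itself can be ordered 2 ways.
So the count is 2·(5)! = 240.

240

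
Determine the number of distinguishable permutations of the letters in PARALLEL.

3360

Letter multiplicities in PARALLEL: A×2, E×1, L×3, P×1, R×1.
The number of distinct arrangements is 8!/(3!·2!) = 40320/12 = 3360.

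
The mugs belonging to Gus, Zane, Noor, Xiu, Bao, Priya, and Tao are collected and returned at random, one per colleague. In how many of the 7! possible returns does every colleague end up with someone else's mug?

1854

This is the derangement count D_7: permutations of 7 items with no fixed point.
By inclusion–exclusion this is Σ_{j=0}^{7} (−1)^j C(7,j)·(7−j)!.
Computing: 5040 − 5040 + 2520 − 840 + 210 − 42 + 7 − 1 = 1854.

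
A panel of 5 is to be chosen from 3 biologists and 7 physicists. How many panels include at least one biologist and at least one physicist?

231

With no constraint there are C(10,5) = 252 possible selections.
Selections missing a whole group: no biologists → C(7,5) = 21; no physicists → C(3,5) = 0.
Both groups omitted at once is impossible, so 252 − 21 = 231.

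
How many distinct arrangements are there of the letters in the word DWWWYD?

60

Letter multiplicities in DWWWYD: D×2, W×3, Y×1.
So there are 6! / (3!·2!) = 60 distinguishable arrangements.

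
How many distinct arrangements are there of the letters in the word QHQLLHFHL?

5040

Letter multiplicities in QHQLLHFHL: F×1, H×3, L×3, Q×2.
Dividing 9! = 362880 by 3!·3!·2! = 72 for the repeated letters gives 5040.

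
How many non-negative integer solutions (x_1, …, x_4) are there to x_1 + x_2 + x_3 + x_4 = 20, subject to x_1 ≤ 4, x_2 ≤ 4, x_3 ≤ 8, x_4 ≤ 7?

20

Ignoring the caps, the number of non-negative solutions to x_1+…+x_4 = 20 is C(23,3) = 1771.
Subtract solutions that violate a single cap (substitute x_i' = x_i − (cap_i+1)): x_1 ≥ 5 gives C(18,3) = 816; x_2 ≥ 5 gives C(18,3) = 816; x_3 ≥ 9 gives C(14,3) = 364; x_4 ≥ 8 gives C(15,3) = 455. Together 2451.
Add back pairs where two caps are both exceeded: 286 + 84 + 120 + 84 + 120 + 20 = 714.
Subtract triples: 4 + 10 + 0 + 0 = 14.
By inclusion–exclusion the count is 1771 − 2451 + 714 − 14 = 20.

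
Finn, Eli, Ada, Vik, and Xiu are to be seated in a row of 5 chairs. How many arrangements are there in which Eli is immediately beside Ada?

Glue Eli and Ada into one block (2 internal orders), leaving 4 units to arrange in a row.
So the count is 2·(4)! = 48.

48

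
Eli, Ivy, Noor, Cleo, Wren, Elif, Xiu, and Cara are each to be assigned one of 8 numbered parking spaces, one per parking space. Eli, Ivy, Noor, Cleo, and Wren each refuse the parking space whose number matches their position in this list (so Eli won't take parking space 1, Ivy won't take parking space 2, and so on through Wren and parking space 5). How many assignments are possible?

Let Aᵢ (for 1 ≤ i ≤ 5) be the placements that put person i in their forbidden parking space. Any j of these fix j positions, leaving (8−j)! ways to fill the rest, and there are C(5,j) ways to pick which j.
By inclusion–exclusion, the number of valid placements is Σ_{j=0}^{5} (−1)^j C(5,j)·(8−j)!.
Computing: 40320 − 25200 + 7200 − 1200 + 120 − 6 = 21234.

21234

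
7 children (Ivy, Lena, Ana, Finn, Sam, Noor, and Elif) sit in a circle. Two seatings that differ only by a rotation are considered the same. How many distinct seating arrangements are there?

Fix one person's seat to break rotational symmetry; the remaining 6 people can be arranged in (6)! = 720 ways.

720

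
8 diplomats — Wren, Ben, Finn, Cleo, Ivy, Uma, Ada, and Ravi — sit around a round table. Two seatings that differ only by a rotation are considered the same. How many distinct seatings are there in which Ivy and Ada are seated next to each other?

Treat {Ivy, Ada} as one unit (2 internal orders) and seat the resulting 7 units around the table: (6)! circular arrangements.
So 2 × (6)! = 2 × 720 = 1440.

1440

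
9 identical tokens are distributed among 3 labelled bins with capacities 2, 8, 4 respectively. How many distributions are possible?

14

Without the upper bounds there are C(11,2) = 55 ways to split 9 among 3 bins.
Subtract solutions that violate a single cap (substitute x_i' = x_i − (cap_i+1)): x_1 ≥ 3 gives C(8,2) = 28; x_2 ≥ 9 gives C(2,2) = 1; x_3 ≥ 5 gives C(6,2) = 15. Together 44.
Add back pairs where two caps are both exceeded: 0 + 3 + 0 = 3.
By inclusion–exclusion the count is 55 − 44 + 3 = 14.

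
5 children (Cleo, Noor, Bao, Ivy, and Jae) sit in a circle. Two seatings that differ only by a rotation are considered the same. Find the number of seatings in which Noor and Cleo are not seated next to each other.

12

All circular seatings of 5 people number (4)! = 24.
Those with Noor next to Cleo: fuse the pair into one unit and seat 4 units around a circle — 2·(3)! = 12.
Subtracting, 24 − 12 = 12.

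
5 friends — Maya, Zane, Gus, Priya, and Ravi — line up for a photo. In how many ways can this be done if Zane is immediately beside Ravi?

Treat {Zane, Ravi} as a single unit. There are 4 units to order, and the pair itself can be ordered 2 ways.
So the count is 2·(4)! = 48.

48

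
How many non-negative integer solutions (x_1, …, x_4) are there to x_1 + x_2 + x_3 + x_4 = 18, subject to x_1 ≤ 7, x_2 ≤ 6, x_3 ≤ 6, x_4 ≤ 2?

Ignoring the caps, the number of non-negative solutions to x_1+…+x_4 = 18 is C(21,3) = 1330.
Subtract solutions that violate a single cap (substitute x_i' = x_i − (cap_i+1)): x_1 ≥ 8 gives C(13,3) = 286; x_2 ≥ 7 gives C(14,3) = 364; x_3 ≥ 7 gives C(14,3) = 364; x_4 ≥ 3 gives C(18,3) = 816. Together 1830.
Add back pairs where two caps are both exceeded: 20 + 20 + 120 + 35 + 165 + 165 = 525.
Subtract triples: 0 + 1 + 1 + 4 = 6.
By inclusion–exclusion the count is 1330 − 1830 + 525 − 6 = 19.

19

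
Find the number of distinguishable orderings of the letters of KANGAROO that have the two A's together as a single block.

Treat the 2 copies of A as a single block. The multiset to arrange is then {AA, G, K, N, O, O, R}, 7 items in all.
That gives (7)!/(2!) = 2520 arrangements.

2520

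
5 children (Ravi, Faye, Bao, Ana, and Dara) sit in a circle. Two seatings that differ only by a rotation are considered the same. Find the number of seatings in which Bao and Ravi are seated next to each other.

Glue Bao and Ravi into a block (2 internal orders). Seating 4 units around a circle gives (3)! arrangements.
So 2 × (3)! = 2 × 6 = 12.

12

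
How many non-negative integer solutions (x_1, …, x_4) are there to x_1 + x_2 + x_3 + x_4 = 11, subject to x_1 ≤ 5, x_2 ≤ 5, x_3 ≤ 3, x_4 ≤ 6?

Without the upper bounds there are C(14,3) = 364 ways to split 11 among 4 variables.
Subtract solutions that violate a single cap (substitute x_i' = x_i − (cap_i+1)): x_1 ≥ 6 gives C(8,3) = 56; x_2 ≥ 6 gives C(8,3) = 56; x_3 ≥ 4 gives C(10,3) = 120; x_4 ≥ 7 gives C(7,3) = 35. Together 267.
Add back pairs where two caps are both exceeded: 0 + 4 + 0 + 4 + 0 + 1 = 9.
By inclusion–exclusion the count is 364 − 267 + 9 = 106.

106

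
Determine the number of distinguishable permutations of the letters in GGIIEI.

The 6 letters of GGIIEI have repeats: G appearing twice and I appearing 3 times.
So there are 6! / (3!·2!) = 60 distinguishable arrangements.

60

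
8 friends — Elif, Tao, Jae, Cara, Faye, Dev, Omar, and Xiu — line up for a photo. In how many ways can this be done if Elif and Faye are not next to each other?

30240

There are 8! = 40320 arrangements in all. If Elif and Faye are adjacent, merging them into one block gives 2·(7)! = 10080 arrangements.
So 40320 − 10080 = 30240 arrangements keep them apart.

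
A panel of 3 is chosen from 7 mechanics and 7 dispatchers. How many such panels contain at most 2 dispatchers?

Split by how many dispatchers are chosen (0 through 2).
Sum: C(7,0)·C(7,3) + C(7,1)·C(7,2) + C(7,2)·C(7,1) = 35 + 147 + 147 = 329.

329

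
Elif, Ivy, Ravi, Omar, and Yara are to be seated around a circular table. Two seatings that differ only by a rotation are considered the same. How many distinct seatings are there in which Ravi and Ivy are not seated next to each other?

12

Without the restriction there are (4)! = 24 seatings.
Those with Ravi next to Ivy: fuse the pair into one unit and seat 4 units around a circle — 2·(3)! = 12.
Subtracting, 24 − 12 = 12.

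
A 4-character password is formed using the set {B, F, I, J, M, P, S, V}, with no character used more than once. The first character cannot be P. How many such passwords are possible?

The first character has 8−1 = 7 choices (anything except P).
The remaining 3 characters are filled from the other 7 symbols without repetition: 7 × 6 × 5 = 210.
Total: 7 × 210 = 1470.

1470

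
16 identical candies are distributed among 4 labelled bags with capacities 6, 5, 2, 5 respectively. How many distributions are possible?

Without the upper bounds there are C(19,3) = 969 ways to split 16 among 4 bags.
Subtract solutions that violate a single cap (substitute x_i' = x_i − (cap_i+1)): x_1 ≥ 7 gives C(12,3) = 220; x_2 ≥ 6 gives C(13,3) = 286; x_3 ≥ 3 gives C(16,3) = 560; x_4 ≥ 6 gives C(13,3) = 286. Together 1352.
Add back pairs where two caps are both exceeded: 20 + 84 + 20 + 120 + 35 + 120 = 399.
Subtract triples: 1 + 0 + 1 + 4 = 6.
By inclusion–exclusion the count is 969 − 1352 + 399 − 6 = 10.

10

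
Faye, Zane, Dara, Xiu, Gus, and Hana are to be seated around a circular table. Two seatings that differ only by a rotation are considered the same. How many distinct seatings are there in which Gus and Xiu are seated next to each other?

48

Glue Gus and Xiu into a block (2 internal orders). Seating 5 units around a circle gives (4)! arrangements.
So 2 × (4)! = 2 × 24 = 48.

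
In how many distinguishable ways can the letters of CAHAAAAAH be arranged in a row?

CAHAAAAAH has 9 letters with A appearing 6 times and H appearing twice.
Dividing 9! = 362880 by 6!·2! = 1440 for the repeated letters gives 252.

252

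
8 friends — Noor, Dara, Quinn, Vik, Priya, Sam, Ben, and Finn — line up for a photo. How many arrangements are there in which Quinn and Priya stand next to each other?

10080

Place the 6 others and the Quinn-Priya pair as 7 objects in a line; the pair has 2 internal arrangements.
So the count is 2·(7)! = 10080.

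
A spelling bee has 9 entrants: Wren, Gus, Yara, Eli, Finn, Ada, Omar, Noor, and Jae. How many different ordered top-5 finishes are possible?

15120

There are 9 choices for 1st place, 8 for 2nd, and so on down to 5 for position 5.
That gives 9 × 8 × 7 × 6 × 5 = 15120.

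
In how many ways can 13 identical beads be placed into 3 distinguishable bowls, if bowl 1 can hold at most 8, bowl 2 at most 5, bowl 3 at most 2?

By stars and bars, unrestricted non-negative solutions to x_1+…+x_3 = 13 number C(13+2,2) = 105.
Subtract solutions that violate a single cap (substitute x_i' = x_i − (cap_i+1)): x_1 ≥ 9 gives C(6,2) = 15; x_2 ≥ 6 gives C(9,2) = 36; x_3 ≥ 3 gives C(12,2) = 66. Together 117.
Add back pairs where two caps are both exceeded: 0 + 3 + 15 = 18.
By inclusion–exclusion the count is 105 − 117 + 18 = 6.

6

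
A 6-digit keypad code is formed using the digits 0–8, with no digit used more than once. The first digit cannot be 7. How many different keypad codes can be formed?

The first digit has 9−1 = 8 choices (anything except 7).
The remaining 5 digits are filled from the other 8 symbols without repetition: 8 × 7 × 6 × 5 × 4 = 6720.
Total: 8 × 6720 = 53760.

53760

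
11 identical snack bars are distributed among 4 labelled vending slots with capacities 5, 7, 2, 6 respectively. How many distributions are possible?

Ignoring the caps, the number of non-negative solutions to x_1+…+x_4 = 11 is C(14,3) = 364.
Subtract solutions that violate a single cap (substitute x_i' = x_i − (cap_i+1)): x_1 ≥ 6 gives C(8,3) = 56; x_2 ≥ 8 gives C(6,3) = 20; x_3 ≥ 3 gives C(11,3) = 165; x_4 ≥ 7 gives C(7,3) = 35. Together 276.
Add back pairs where two caps are both exceeded: 0 + 10 + 0 + 1 + 0 + 4 = 15.
By inclusion–exclusion the count is 364 − 276 + 15 = 103.

103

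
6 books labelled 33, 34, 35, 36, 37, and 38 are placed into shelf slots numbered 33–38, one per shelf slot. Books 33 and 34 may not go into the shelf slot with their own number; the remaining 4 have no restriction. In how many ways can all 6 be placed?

504

Let Aᵢ (for i ∈ {33, 34}) be the placements that put book i in its forbidden shelf slot. Any j of these fix j positions, leaving (6−j)! ways to fill the rest, and there are C(2,j) ways to pick which j.
By inclusion–exclusion, the number of valid placements is Σ_{j=0}^{2} (−1)^j C(2,j)·(6−j)!.
Computing: 720 − 240 + 24 = 504.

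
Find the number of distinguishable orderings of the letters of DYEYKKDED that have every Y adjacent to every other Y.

1680

Treat the 2 copies of Y as a single block. The multiset to arrange is then {YY, D, D, D, E, E, K, K}, 8 items in all.
That gives (8)!/(3!·2!·2!) = 1680 arrangements.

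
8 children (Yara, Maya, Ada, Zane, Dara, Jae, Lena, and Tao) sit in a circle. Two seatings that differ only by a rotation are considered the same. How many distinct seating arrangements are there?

5040

Around a circle, 8 distinct people have 8!/8 = (7)! = 5040 rotationally distinct seatings.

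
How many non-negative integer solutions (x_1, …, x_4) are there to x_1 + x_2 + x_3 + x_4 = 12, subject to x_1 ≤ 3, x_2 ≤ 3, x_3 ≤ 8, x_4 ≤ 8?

By stars and bars, unrestricted non-negative solutions to x_1+…+x_4 = 12 number C(12+3,3) = 455.
Subtract solutions that violate a single cap (substitute x_i' = x_i − (cap_i+1)): x_1 ≥ 4 gives C(11,3) = 165; x_2 ≥ 4 gives C(11,3) = 165; x_3 ≥ 9 gives C(6,3) = 20; x_4 ≥ 9 gives C(6,3) = 20. Together 370.
Add back pairs where two caps are both exceeded: 35 + 0 + 0 + 0 + 0 + 0 = 35.
By inclusion–exclusion the count is 455 − 370 + 35 = 120.

120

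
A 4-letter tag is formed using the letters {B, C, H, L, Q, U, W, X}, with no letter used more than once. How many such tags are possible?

With no repetition, fill the 4 letters in order: 8 choices, then 7, down to 5.
8 × 7 × 6 × 5 = 1680.

1680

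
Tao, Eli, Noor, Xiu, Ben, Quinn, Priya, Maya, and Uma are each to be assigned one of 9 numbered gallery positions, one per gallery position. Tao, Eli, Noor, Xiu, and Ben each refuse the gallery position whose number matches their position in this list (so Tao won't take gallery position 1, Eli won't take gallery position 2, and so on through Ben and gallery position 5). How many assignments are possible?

Let Aᵢ (for 1 ≤ i ≤ 5) be the placements that put person i in their forbidden gallery position. Any j of these fix j positions, leaving (9−j)! ways to fill the rest, and there are C(5,j) ways to pick which j.
By inclusion–exclusion, the number of valid placements is Σ_{j=0}^{5} (−1)^j C(5,j)·(9−j)!.
Computing: 362880 − 201600 + 50400 − 7200 + 600 − 24 = 205056.

205056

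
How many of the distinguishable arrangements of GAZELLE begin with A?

Fix A in the first position and arrange the remaining 6 letters.
Those 6 letters have E appearing twice and L appearing twice, giving (6)!/(2!·2!) = 180.

180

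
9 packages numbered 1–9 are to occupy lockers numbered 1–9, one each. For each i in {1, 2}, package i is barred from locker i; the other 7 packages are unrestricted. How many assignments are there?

287280

Let Aᵢ (for i ∈ {1, 2}) be the placements that put package i in its forbidden locker. Any j of these fix j positions, leaving (9−j)! ways to fill the rest, and there are C(2,j) ways to pick which j.
By inclusion–exclusion, the number of valid placements is Σ_{j=0}^{2} (−1)^j C(2,j)·(9−j)!.
Computing: 362880 − 80640 + 5040 = 287280.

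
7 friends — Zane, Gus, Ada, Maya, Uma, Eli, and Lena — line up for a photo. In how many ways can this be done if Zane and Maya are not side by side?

3600

Of the 7! = 5040 arrangements, those with Zane and Maya adjacent number 2 × 6! = 1440 (treat the pair as a block with 2 internal orders).
Complementary counting: 5040 − 1440 = 3600.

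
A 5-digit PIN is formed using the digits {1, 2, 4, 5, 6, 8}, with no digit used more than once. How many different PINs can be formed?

Choose and order 5 of the 6 symbols: the first digit has 6 options, the next 5, and so on down to 2.
That product is 6 × 5 × 4 × 3 × 2 = 720.

720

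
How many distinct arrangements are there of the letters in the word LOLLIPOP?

1680

The 8 letters of LOLLIPOP have repeats: L appearing 3 times, O appearing twice, and P appearing twice.
So there are 8! / (3!·2!·2!) = 1680 distinguishable arrangements.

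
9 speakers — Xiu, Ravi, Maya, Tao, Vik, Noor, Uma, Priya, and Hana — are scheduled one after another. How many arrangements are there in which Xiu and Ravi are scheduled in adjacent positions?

80640

Place the 7 others and the Xiu-Ravi pair as 8 objects in a line; the pair has 2 internal arrangements.
That gives 2 × 8! = 2 × 40320 = 80640.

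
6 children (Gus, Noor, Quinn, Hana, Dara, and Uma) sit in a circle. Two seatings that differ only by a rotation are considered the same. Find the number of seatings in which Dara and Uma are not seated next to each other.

72

Without the restriction there are (5)! = 120 seatings.
Those with Dara next to Uma: fuse the pair into one unit and seat 5 units around a circle — 2·(4)! = 48.
Subtracting, 120 − 48 = 72.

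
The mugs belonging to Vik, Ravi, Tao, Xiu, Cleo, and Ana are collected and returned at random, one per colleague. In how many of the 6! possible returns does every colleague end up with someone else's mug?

265

This is the derangement count D_6: permutations of 6 items with no fixed point.
By inclusion–exclusion this is Σ_{j=0}^{6} (−1)^j C(6,j)·(6−j)!.
Computing: 720 − 720 + 360 − 120 + 30 − 6 + 1 = 265.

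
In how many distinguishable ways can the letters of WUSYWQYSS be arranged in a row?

15120

Letter multiplicities in WUSYWQYSS: Q×1, S×3, U×1, W×2, Y×2.
The number of distinct arrangements is 9!/(3!·2!·2!) = 362880/24 = 15120.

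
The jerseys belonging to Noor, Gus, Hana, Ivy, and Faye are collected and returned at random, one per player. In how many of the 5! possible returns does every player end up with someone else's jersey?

44

Count assignments avoiding every fixed point. For any j of the 5 players fixed to their old jersey, the other 5−j can be arranged in (5−j)! ways.
By inclusion–exclusion this is Σ_{j=0}^{5} (−1)^j C(5,j)·(5−j)!.
Computing: 120 − 120 + 60 − 20 + 5 − 1 = 44.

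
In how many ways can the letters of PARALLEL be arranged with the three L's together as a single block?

Treat the 3 copies of L as a single block. The multiset to arrange is then {LLL, A, A, E, P, R}, 6 items in all.
That gives (6)!/(2!) = 360 arrangements.

360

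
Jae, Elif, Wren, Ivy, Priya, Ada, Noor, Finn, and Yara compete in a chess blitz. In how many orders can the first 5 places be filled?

This is an ordered selection of 5 from 9: P(9,5).
That gives 9 × 8 × 7 × 6 × 5 = 15120.

15120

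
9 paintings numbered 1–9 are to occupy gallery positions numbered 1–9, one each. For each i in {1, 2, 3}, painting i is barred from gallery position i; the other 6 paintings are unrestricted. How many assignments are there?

256320

Let Aᵢ (for i ∈ {1, 2, 3}) be the placements that put painting i in its forbidden gallery position. Any j of these fix j positions, leaving (9−j)! ways to fill the rest, and there are C(3,j) ways to pick which j.
By inclusion–exclusion, the number of valid placements is Σ_{j=0}^{3} (−1)^j C(3,j)·(9−j)!.
Computing: 362880 − 120960 + 15120 − 720 = 256320.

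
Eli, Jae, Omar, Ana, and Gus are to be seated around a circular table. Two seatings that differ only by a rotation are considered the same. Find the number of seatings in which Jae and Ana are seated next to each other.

12

Glue Jae and Ana into a block (2 internal orders). Seating 4 units around a circle gives (3)! arrangements.
So 2 × (3)! = 2 × 6 = 12.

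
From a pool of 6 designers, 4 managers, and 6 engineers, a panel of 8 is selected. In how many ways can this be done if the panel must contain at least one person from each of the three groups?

With no constraint there are C(16,8) = 12870 possible selections.
Subtract selections that omit an entire group: no designers → C(10,8) = 45; no managers → C(12,8) = 495; no engineers → C(10,8) = 45.
Add back selections omitting two groups (i.e. drawn from a single group): C(6,8) + C(4,8) + C(6,8) = 0.
By inclusion–exclusion: 12870 − 585 + 0 = 12285.

12285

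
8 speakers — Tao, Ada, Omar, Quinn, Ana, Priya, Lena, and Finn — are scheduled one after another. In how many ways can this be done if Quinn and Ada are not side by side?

30240

There are 8! = 40320 arrangements in all. If Quinn and Ada are adjacent, merging them into one block gives 2·(7)! = 10080 arrangements.
Complementary counting: 40320 − 10080 = 30240.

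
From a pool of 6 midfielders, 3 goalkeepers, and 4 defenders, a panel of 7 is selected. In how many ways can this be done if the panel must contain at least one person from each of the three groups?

1559

With no constraint there are C(13,7) = 1716 possible selections.
Subtract selections that omit an entire group: no midfielders → C(7,7) = 1; no goalkeepers → C(10,7) = 120; no defenders → C(9,7) = 36.
Add back selections omitting two groups (i.e. drawn from a single group): C(6,7) + C(3,7) + C(4,7) = 0.
By inclusion–exclusion: 1716 − 157 + 0 = 1559.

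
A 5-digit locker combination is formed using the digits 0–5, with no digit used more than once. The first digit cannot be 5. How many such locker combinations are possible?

600

The first digit has 6−1 = 5 choices (anything except 5).
The remaining 4 digits are filled from the other 5 symbols without repetition: 5 × 4 × 3 × 2 = 120.
Total: 5 × 120 = 600.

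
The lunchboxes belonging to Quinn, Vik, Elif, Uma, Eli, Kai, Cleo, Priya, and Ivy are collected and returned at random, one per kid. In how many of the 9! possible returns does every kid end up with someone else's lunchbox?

This is the derangement count D_9: permutations of 9 items with no fixed point.
By inclusion–exclusion this is Σ_{j=0}^{9} (−1)^j C(9,j)·(9−j)!.
Computing: 362880 − 362880 + 181440 − 60480 + 15120 − 3024 + 504 − 72 + 9 − 1 = 133496.

133496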